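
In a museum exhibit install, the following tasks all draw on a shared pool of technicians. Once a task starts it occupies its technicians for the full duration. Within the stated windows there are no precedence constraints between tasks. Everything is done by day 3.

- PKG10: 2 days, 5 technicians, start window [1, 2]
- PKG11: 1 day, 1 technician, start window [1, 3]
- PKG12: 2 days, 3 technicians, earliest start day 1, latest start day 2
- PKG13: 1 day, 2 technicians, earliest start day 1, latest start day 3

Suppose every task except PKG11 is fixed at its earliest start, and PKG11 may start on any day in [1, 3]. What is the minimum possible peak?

10

PKG11@1: d1:11  d2:8  d3:0 → peak 11
PKG11@2: d1:10  d2:9  d3:0 → peak 10
PKG11@3: d1:10  d2:8  d3:1 → peak 10
Best is PKG11@2, peak 10.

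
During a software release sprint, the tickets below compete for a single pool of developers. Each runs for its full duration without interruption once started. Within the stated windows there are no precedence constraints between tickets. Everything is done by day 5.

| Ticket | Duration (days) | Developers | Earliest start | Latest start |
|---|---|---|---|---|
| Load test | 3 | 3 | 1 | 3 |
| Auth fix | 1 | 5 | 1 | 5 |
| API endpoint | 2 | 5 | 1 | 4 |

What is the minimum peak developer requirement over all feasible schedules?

Early-start (Load test@1, Auth fix@1, API endpoint@1) gives peak 13: d1:13  d2:8  d3:3  d4:0  d5:0.
Shift API endpoint→2.
Schedule Load test@1, Auth fix@1, API endpoint@2: d1:8  d2:8  d3:8  d4:0  d5:0 — peak 8.

8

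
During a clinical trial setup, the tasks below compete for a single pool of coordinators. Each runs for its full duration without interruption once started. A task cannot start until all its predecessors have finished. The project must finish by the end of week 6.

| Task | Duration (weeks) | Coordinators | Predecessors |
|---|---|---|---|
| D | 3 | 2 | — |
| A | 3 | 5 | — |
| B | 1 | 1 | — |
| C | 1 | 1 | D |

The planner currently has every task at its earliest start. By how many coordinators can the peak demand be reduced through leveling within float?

Early-start peak: w1:8  w2:7  w3:7  w4:1  w5:0  w6:0 ⇒ 8.
Leveled (D@1, A@4, B@1, C@4): w1:3  w2:2  w3:2  w4:6  w5:5  w6:5 ⇒ 6.
Reduction 8 − 6 = 2.

2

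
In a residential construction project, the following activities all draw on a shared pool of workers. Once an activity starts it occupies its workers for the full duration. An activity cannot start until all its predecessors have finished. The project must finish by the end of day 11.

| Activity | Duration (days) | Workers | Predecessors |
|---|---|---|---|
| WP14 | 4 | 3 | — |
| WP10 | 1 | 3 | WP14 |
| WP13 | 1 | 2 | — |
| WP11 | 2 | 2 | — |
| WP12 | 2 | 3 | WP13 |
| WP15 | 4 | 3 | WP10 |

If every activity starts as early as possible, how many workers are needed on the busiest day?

Early-start schedule: WP14@1, WP10@5, WP13@1, WP11@1, WP12@2, WP15@6.
Load per day: day 1: 7, day 2: 8, day 3: 6, day 4: 3, day 5: 3, day 6: 3, day 7: 3, day 8: 3, day 9: 3, day 10: 0, day 11: 0.
Peak is 8.

8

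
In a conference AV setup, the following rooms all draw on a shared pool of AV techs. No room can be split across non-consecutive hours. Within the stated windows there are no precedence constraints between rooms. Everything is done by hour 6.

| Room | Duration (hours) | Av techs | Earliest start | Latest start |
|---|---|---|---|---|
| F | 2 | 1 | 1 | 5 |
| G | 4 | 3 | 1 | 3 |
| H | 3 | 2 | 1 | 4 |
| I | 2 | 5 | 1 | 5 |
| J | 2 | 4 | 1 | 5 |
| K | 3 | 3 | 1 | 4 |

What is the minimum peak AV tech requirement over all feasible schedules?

9

Early-start (F@1, G@1, H@1, I@1, J@1, K@1) gives peak 18: h1:18  h2:18  h3:8  h4:3  h5:0  h6:0.
Shift I→4, J→5.
Schedule F@1, G@1, H@1, I@4, J@5, K@1: h1:9  h2:9  h3:8  h4:8  h5:9  h6:4 — peak 9.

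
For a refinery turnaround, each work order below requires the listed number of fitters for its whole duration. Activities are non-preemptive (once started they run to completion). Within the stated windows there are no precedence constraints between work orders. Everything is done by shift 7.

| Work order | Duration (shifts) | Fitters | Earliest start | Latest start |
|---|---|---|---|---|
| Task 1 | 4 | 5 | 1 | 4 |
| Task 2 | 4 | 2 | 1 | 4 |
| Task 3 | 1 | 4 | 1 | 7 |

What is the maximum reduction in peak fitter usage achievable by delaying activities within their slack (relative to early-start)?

Early-start peak: s1:11  s2:7  s3:7  s4:7  s5:0  s6:0  s7:0 ⇒ 11.
Leveled (Task 1@1, Task 2@1, Task 3@5): s1:7  s2:7  s3:7  s4:7  s5:4  s6:0  s7:0 ⇒ 7.
Reduction 11 − 7 = 4.

4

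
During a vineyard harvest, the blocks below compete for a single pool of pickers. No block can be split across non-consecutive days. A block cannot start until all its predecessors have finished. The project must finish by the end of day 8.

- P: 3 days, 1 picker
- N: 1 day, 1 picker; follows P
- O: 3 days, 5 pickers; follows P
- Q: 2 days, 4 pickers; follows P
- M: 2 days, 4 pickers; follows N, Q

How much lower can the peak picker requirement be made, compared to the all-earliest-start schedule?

Early-start peak: d1:1  d2:1  d3:1  d4:10  d5:9  d6:9  d7:4  d8:0 ⇒ 10.
Leveled (P@1, N@4, O@4, Q@5, M@7): d1:1  d2:1  d3:1  d4:6  d5:9  d6:9  d7:4  d8:4 ⇒ 9.
Reduction 10 − 9 = 1.

1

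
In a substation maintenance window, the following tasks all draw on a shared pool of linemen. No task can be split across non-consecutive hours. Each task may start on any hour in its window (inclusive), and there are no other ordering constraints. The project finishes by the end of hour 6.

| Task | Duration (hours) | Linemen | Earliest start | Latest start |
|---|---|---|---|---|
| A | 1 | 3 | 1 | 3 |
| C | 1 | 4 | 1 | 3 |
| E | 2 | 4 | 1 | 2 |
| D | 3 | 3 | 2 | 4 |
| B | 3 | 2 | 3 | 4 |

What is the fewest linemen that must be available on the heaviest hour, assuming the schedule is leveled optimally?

7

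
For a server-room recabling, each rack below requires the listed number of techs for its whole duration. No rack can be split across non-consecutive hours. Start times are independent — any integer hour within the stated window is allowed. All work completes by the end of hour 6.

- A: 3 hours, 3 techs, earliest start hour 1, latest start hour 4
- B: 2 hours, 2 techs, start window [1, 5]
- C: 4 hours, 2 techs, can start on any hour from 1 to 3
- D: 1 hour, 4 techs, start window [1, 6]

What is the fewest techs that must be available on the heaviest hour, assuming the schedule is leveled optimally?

5

Early-start (A@1, B@1, C@1, D@1) gives peak 11: h1:11  h2:7  h3:5  h4:2  h5:0  h6:0.
Shift B→4, D→6.
Schedule A@1, B@4, C@1, D@6: h1:5  h2:5  h3:5  h4:4  h5:2  h6:4 — peak 5.
Total tech-hours = 25 over 6 hours ⇒ peak ≥ ⌈25/6⌉ = 5, so 5 is optimal.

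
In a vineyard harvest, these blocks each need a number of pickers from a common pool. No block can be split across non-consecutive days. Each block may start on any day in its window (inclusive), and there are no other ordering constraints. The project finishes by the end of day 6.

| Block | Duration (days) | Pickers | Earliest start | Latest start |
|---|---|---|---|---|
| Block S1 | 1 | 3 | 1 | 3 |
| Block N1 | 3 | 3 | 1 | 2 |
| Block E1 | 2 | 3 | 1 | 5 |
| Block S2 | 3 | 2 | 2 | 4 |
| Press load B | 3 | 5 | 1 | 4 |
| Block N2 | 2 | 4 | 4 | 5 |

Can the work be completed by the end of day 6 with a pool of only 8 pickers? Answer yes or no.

no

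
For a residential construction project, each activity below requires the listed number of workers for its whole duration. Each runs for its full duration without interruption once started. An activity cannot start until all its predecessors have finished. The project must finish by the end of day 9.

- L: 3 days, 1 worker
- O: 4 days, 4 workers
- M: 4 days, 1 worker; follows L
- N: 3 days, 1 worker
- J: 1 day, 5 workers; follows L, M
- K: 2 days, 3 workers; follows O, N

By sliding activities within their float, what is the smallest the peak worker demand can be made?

5

Early-start (L@1, O@1, M@4, N@1, J@8, K@5) gives peak 6: d1:6  d2:6  d3:6  d4:5  d5:4  d6:4  d7:1  d8:5  d9:0.
Shift M→5, N→4, J→9, K→7.
Schedule L@1, O@1, M@5, N@4, J@9, K@7: d1:5  d2:5  d3:5  d4:5  d5:2  d6:2  d7:4  d8:4  d9:5 — peak 5.
Total worker-days = 37 over 9 days ⇒ peak ≥ ⌈37/9⌉ = 5, so 5 is optimal.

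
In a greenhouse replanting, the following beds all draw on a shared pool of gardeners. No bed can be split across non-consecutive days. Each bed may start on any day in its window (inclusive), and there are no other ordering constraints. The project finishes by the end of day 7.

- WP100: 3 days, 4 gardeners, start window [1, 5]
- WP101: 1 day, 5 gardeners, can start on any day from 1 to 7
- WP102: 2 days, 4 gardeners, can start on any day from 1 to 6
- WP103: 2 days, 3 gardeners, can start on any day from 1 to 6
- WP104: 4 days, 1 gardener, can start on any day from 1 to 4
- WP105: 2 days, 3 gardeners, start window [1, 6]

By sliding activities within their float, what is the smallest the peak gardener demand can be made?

7

Early-start (WP100@1, WP101@1, WP102@1, WP103@1, WP104@1, WP105@1) gives peak 20: d1:20  d2:15  d3:5  d4:1  d5:0  d6:0  d7:0.
Shift WP101→5, WP102→6, WP104→4, WP105→3.
Schedule WP100@1, WP101@5, WP102@6, WP103@1, WP104@4, WP105@3: d1:7  d2:7  d3:7  d4:4  d5:6  d6:5  d7:5 — peak 7.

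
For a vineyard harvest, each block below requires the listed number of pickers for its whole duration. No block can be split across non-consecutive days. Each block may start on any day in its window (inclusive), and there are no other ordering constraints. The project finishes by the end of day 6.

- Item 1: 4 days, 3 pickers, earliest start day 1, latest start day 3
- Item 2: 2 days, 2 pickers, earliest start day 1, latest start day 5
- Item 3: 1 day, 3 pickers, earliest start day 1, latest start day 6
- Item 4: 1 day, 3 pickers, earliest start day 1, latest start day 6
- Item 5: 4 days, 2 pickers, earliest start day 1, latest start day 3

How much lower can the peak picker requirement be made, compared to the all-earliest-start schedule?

8

Early-start peak: d1:13  d2:7  d3:5  d4:5  d5:0  d6:0 ⇒ 13.
Leveled (Item 1@1, Item 2@1, Item 3@5, Item 4@6, Item 5@3): d1:5  d2:5  d3:5  d4:5  d5:5  d6:5 ⇒ 5.
Reduction 13 − 5 = 8.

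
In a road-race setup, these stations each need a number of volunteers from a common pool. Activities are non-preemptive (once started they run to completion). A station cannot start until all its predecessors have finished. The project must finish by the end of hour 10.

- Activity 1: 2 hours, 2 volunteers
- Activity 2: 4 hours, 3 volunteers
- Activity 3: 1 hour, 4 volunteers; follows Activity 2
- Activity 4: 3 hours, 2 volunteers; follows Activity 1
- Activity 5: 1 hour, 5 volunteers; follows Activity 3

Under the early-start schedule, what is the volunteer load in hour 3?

At early start, hour 3 has: Activity 2, Activity 4.
Demand: 3 + 2 = 5.

5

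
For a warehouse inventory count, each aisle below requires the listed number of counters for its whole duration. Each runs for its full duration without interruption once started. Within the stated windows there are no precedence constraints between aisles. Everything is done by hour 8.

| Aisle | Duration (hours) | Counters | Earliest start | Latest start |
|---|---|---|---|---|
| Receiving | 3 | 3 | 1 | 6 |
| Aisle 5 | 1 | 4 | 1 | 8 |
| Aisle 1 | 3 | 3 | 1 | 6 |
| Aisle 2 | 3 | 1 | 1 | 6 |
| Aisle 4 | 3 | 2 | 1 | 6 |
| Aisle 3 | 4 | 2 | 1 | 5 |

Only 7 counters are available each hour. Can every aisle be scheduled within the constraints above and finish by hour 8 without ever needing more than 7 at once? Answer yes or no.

Schedule Receiving@1, Aisle 5@4, Aisle 1@1, Aisle 2@4, Aisle 4@5, Aisle 3@5: h1:6  h2:6  h3:6  h4:5  h5:5  h6:5  h7:4  h8:2 — peak 6 ≤ 7.

yes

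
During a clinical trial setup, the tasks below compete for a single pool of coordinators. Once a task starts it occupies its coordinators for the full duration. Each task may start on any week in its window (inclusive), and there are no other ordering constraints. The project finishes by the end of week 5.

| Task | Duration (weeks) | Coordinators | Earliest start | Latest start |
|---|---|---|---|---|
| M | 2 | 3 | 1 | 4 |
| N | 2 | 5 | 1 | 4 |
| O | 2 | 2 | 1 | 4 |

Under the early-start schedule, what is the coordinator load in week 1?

10

At early start, week 1 has: M, N, O.
Demand: 3 + 5 + 2 = 10.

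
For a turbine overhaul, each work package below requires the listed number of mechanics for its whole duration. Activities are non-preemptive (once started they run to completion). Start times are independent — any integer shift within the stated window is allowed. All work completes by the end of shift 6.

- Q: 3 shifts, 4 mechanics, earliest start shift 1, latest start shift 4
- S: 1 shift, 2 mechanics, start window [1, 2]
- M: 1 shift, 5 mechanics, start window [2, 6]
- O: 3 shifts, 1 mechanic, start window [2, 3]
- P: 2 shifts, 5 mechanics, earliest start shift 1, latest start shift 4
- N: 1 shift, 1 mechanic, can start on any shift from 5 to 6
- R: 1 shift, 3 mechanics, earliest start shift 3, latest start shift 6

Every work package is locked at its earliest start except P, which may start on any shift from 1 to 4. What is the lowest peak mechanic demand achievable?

P@1: s1:11  s2:15  s3:8  s4:1  s5:1  s6:0 → peak 15
P@2: s1:6  s2:15  s3:13  s4:1  s5:1  s6:0 → peak 15
P@3: s1:6  s2:10  s3:13  s4:6  s5:1  s6:0 → peak 13
P@4: s1:6  s2:10  s3:8  s4:6  s5:6  s6:0 → peak 10
Best is P@4, peak 10.

10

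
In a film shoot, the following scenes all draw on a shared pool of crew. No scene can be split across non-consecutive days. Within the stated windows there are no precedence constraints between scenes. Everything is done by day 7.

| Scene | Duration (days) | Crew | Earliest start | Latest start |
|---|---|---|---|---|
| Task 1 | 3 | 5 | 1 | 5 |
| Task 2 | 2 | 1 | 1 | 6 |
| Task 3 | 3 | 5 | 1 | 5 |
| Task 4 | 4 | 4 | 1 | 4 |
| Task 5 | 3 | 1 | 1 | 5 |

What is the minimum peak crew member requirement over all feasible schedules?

9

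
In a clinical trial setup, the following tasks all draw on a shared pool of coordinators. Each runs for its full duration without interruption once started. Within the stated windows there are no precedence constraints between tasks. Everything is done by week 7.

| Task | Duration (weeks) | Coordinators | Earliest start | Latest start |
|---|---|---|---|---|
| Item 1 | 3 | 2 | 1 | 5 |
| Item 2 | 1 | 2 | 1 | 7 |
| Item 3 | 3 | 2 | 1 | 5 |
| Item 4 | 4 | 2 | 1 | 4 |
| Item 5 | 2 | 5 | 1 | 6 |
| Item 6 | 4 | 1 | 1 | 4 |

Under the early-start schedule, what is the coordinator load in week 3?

At early start, week 3 has: Item 1, Item 3, Item 4, Item 6.
Demand: 2 + 2 + 2 + 1 = 7.

7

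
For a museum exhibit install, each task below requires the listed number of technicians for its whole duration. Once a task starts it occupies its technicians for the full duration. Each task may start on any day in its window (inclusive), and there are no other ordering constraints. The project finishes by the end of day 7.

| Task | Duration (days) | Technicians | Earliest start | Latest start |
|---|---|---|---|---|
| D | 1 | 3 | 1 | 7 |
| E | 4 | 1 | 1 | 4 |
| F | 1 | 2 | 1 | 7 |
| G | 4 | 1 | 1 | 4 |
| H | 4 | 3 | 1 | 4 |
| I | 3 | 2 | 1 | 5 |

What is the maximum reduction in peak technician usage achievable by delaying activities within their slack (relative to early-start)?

7

Early-start peak: d1:12  d2:7  d3:7  d4:5  d5:0  d6:0  d7:0 ⇒ 12.
Leveled (D@1, E@1, F@2, G@1, H@3, I@5): d1:5  d2:4  d3:5  d4:5  d5:5  d6:5  d7:2 ⇒ 5.
Reduction 12 − 5 = 7.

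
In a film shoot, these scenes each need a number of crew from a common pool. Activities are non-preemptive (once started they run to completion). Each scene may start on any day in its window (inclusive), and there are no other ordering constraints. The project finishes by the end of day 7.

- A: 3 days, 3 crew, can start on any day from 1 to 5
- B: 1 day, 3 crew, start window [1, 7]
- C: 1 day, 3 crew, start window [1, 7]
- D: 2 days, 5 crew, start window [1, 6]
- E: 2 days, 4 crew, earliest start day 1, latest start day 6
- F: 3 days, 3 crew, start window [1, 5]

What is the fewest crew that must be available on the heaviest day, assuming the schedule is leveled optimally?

Early-start (A@1, B@1, C@1, D@1, E@1, F@1) gives peak 21: d1:21  d2:15  d3:6  d4:0  d5:0  d6:0  d7:0.
Shift C→2, D→6, E→4, F→3.
Schedule A@1, B@1, C@2, D@6, E@4, F@3: d1:6  d2:6  d3:6  d4:7  d5:7  d6:5  d7:5 — peak 7.

7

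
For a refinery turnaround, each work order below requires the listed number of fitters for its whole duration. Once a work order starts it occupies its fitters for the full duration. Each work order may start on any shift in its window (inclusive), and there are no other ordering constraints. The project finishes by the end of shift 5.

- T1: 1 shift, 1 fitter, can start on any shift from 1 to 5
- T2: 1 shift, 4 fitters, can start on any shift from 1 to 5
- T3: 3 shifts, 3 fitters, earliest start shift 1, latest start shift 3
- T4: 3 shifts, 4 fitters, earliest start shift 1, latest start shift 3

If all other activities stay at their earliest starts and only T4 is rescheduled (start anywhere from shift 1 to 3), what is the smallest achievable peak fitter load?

8

T4@1: s1:12  s2:7  s3:7  s4:0  s5:0 → peak 12
T4@2: s1:8  s2:7  s3:7  s4:4  s5:0 → peak 8
T4@3: s1:8  s2:3  s3:7  s4:4  s5:4 → peak 8
Best is T4@2, peak 8.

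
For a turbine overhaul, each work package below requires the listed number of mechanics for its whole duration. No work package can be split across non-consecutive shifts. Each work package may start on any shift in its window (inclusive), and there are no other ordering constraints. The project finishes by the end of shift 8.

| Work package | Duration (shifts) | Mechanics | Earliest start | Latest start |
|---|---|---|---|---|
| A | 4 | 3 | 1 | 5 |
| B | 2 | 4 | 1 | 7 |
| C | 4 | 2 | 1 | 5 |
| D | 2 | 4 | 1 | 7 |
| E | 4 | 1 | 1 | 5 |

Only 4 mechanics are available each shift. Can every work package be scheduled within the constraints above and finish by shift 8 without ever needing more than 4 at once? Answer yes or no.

no

Total mechanic-shifts = 40; over 8 shifts the average is 40/8 > 4, so some shift must exceed 4.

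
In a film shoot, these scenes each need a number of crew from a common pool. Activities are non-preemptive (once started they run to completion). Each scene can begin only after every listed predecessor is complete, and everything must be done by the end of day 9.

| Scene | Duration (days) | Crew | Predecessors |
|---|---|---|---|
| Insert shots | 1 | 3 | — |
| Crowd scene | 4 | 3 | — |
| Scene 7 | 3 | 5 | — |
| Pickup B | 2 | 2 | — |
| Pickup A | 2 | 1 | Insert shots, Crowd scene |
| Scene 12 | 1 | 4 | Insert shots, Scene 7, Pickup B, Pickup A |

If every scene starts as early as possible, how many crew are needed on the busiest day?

Early-start schedule: Insert shots@1, Crowd scene@1, Scene 7@1, Pickup B@1, Pickup A@5, Scene 12@7.
Load per day: day 1: 13, day 2: 10, day 3: 8, day 4: 3, day 5: 1, day 6: 1, day 7: 4, day 8: 0, day 9: 0.
Peak is 13.

13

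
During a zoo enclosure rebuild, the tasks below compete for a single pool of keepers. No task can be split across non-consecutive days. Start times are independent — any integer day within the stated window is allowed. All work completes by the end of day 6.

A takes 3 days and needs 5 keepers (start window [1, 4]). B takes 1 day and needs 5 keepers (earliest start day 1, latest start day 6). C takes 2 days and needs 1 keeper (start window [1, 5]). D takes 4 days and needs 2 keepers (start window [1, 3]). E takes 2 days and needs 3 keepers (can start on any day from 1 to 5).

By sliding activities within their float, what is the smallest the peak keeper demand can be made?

7

Early-start (A@1, B@1, C@1, D@1, E@1) gives peak 16: d1:16  d2:11  d3:7  d4:2  d5:0  d6:0.
Shift B→4, D→3, E→5.
Schedule A@1, B@4, C@1, D@3, E@5: d1:6  d2:6  d3:7  d4:7  d5:5  d6:5 — peak 7.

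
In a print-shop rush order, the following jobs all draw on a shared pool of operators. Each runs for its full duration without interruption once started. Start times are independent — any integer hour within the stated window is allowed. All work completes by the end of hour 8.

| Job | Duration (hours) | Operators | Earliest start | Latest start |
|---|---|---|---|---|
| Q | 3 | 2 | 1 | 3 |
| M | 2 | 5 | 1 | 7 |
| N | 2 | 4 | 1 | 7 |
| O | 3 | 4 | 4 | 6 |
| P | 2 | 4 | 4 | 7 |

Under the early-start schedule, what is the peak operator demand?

11

Early-start schedule: Q@1, M@1, N@1, O@4, P@4.
Load per hour: hour 1: 11, hour 2: 11, hour 3: 2, hour 4: 8, hour 5: 8, hour 6: 4, hour 7: 0, hour 8: 0.
Peak is 11.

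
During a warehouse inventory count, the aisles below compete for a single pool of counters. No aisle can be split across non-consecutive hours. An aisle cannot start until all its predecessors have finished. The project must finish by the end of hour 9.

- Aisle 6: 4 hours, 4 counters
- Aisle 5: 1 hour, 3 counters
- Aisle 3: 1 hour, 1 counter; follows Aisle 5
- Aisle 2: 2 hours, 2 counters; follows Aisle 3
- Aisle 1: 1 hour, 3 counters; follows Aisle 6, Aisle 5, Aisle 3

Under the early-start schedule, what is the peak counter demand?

Early-start schedule: Aisle 6@1, Aisle 5@1, Aisle 3@2, Aisle 2@3, Aisle 1@5.
Load per hour: hour 1: 7, hour 2: 5, hour 3: 6, hour 4: 6, hour 5: 3, hour 6: 0, hour 7: 0, hour 8: 0, hour 9: 0.
Peak is 7.

7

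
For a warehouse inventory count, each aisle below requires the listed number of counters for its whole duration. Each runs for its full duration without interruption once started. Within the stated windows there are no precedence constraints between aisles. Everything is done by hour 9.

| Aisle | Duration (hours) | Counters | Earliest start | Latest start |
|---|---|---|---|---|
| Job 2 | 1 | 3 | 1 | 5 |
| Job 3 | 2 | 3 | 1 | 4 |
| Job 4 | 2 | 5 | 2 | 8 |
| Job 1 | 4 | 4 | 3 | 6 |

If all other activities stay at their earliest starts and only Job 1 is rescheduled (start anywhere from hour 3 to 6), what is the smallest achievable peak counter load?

8

Job 1@3: h1:6  h2:8  h3:9  h4:4  h5:4  h6:4  h7:0  h8:0  h9:0 → peak 9
Job 1@4: h1:6  h2:8  h3:5  h4:4  h5:4  h6:4  h7:4  h8:0  h9:0 → peak 8
Job 1@5: h1:6  h2:8  h3:5  h4:0  h5:4  h6:4  h7:4  h8:4  h9:0 → peak 8
Job 1@6: h1:6  h2:8  h3:5  h4:0  h5:0  h6:4  h7:4  h8:4  h9:4 → peak 8
Best is Job 1@4, peak 8.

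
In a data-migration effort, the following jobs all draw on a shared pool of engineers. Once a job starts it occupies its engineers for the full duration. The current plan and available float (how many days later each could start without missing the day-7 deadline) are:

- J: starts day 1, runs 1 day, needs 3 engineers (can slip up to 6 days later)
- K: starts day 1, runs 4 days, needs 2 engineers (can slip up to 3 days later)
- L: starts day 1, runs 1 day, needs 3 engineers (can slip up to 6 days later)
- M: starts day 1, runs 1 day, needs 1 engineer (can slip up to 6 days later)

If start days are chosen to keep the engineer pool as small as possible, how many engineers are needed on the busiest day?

3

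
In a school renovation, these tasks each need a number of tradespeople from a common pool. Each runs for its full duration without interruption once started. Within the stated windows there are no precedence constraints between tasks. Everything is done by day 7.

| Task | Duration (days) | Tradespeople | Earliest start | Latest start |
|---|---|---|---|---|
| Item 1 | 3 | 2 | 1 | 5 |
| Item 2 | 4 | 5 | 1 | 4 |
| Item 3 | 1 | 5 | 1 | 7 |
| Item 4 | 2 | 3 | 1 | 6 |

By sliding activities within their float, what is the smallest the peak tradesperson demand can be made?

7

Early-start (Item 1@1, Item 2@1, Item 3@1, Item 4@1) gives peak 15: d1:15  d2:10  d3:7  d4:5  d5:0  d6:0  d7:0.
Shift Item 3→5, Item 4→6.
Schedule Item 1@1, Item 2@1, Item 3@5, Item 4@6: d1:7  d2:7  d3:7  d4:5  d5:5  d6:3  d7:3 — peak 7.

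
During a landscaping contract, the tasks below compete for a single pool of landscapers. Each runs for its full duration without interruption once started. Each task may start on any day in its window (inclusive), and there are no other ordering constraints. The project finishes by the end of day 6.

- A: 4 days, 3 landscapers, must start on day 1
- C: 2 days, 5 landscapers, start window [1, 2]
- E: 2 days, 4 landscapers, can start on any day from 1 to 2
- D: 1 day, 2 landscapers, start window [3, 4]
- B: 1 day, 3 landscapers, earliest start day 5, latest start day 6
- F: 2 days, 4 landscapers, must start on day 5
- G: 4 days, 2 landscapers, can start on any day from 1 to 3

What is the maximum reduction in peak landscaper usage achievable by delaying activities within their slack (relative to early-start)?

2

Early-start peak: d1:14  d2:14  d3:7  d4:5  d5:7  d6:4 ⇒ 14.
Leveled (A@1, C@1, E@1, D@3, B@5, F@5, G@3): d1:12  d2:12  d3:7  d4:5  d5:9  d6:6 ⇒ 12.
Reduction 14 − 12 = 2.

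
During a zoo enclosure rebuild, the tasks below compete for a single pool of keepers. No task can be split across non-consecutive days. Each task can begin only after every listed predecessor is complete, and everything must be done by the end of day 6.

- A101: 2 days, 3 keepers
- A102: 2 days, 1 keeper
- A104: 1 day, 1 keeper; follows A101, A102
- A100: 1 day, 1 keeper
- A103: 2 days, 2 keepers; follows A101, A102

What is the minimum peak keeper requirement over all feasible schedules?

Early-start (A101@1, A102@1, A104@3, A100@1, A103@3) gives peak 5: d1:5  d2:4  d3:3  d4:2  d5:0  d6:0.
Shift A102→3, A104→5, A100→3, A103→5.
Schedule A101@1, A102@3, A104@5, A100@3, A103@5: d1:3  d2:3  d3:2  d4:1  d5:3  d6:2 — peak 3.
Total keeper-days = 14 over 6 days ⇒ peak ≥ ⌈14/6⌉ = 3, so 3 is optimal.

3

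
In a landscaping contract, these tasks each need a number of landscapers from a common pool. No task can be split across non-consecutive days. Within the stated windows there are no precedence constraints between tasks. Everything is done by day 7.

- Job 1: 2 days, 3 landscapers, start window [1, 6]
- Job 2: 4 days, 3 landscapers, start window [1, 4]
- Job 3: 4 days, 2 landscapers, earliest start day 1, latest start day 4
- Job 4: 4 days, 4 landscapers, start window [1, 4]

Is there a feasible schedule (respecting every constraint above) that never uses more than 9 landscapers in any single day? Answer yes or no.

Schedule Job 1@1, Job 2@1, Job 3@1, Job 4@3: d1:8  d2:8  d3:9  d4:9  d5:4  d6:4  d7:0 — peak 9 ≤ 9.

yes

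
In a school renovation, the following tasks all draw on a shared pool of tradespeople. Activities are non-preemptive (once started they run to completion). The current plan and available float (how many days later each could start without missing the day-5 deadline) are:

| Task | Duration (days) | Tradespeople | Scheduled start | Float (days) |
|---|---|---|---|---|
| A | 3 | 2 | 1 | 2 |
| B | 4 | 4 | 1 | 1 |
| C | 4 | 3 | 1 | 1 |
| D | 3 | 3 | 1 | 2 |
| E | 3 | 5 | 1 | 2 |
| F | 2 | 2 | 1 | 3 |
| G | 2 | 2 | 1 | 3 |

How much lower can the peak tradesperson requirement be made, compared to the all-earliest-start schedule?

Early-start peak: d1:21  d2:21  d3:17  d4:7  d5:0 ⇒ 21.
Leveled (A@1, B@1, C@1, D@1, E@1, F@4, G@4): d1:17  d2:17  d3:17  d4:11  d5:4 ⇒ 17.
Reduction 21 − 17 = 4.

4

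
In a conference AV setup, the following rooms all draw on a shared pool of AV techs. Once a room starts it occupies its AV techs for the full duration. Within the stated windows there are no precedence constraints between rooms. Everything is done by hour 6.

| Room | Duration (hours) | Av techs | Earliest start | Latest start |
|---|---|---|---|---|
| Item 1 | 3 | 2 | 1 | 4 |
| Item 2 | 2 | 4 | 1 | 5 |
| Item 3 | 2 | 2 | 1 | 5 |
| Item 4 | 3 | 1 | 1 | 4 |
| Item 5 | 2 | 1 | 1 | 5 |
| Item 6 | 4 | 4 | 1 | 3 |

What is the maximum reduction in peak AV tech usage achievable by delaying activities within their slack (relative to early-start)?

Early-start peak: h1:14  h2:14  h3:7  h4:4  h5:0  h6:0 ⇒ 14.
Leveled (Item 1@1, Item 2@1, Item 3@4, Item 4@1, Item 5@4, Item 6@3): h1:7  h2:7  h3:7  h4:7  h5:7  h6:4 ⇒ 7.
Reduction 14 − 7 = 7.

7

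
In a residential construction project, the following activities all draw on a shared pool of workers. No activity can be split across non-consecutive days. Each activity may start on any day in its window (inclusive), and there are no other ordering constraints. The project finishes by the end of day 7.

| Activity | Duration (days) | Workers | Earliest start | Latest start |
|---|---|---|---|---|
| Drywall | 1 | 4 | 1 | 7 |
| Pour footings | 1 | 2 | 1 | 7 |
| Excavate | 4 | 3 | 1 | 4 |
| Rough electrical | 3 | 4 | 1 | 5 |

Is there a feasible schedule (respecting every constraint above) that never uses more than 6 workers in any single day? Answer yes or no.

The minimum achievable peak is 7; 6 < 7, so no feasible schedule stays within the cap.

no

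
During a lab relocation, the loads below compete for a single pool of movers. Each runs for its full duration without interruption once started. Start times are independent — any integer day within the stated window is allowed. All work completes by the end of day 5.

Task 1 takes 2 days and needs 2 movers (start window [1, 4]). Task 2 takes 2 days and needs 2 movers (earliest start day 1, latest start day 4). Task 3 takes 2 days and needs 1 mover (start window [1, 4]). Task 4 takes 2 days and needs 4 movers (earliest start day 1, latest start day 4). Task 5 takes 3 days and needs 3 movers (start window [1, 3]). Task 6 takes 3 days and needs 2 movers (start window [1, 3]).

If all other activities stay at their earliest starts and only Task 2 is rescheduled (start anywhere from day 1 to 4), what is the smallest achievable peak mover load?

12

Task 2@1: d1:14  d2:14  d3:5  d4:0  d5:0 → peak 14
Task 2@2: d1:12  d2:14  d3:7  d4:0  d5:0 → peak 14
Task 2@3: d1:12  d2:12  d3:7  d4:2  d5:0 → peak 12
Task 2@4: d1:12  d2:12  d3:5  d4:2  d5:2 → peak 12
Best is Task 2@3, peak 12.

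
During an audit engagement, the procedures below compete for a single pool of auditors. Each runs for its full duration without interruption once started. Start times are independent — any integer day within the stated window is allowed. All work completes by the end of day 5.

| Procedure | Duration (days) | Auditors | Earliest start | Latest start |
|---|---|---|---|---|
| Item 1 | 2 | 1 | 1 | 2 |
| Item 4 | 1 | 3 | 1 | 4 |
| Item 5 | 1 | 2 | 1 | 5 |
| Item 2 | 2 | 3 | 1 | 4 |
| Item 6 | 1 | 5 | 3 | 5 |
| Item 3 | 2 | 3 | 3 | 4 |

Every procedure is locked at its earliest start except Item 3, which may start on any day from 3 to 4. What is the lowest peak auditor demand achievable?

Item 3@3: d1:9  d2:4  d3:8  d4:3  d5:0 → peak 9
Item 3@4: d1:9  d2:4  d3:5  d4:3  d5:3 → peak 9
Best is Item 3@3, peak 9.

9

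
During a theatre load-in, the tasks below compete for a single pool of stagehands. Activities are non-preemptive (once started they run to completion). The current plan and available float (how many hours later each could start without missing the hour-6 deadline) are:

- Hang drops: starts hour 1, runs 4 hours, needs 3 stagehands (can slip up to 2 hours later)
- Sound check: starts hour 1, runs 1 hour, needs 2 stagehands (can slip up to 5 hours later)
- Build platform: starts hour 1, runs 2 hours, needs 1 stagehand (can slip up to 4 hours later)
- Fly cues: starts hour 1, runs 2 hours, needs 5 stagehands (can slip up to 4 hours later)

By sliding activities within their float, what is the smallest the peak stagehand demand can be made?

5

Early-start (Hang drops@1, Sound check@1, Build platform@1, Fly cues@1) gives peak 11: h1:11  h2:9  h3:3  h4:3  h5:0  h6:0.
Shift Build platform→2, Fly cues→5.
Schedule Hang drops@1, Sound check@1, Build platform@2, Fly cues@5: h1:5  h2:4  h3:4  h4:3  h5:5  h6:5 — peak 5.
Total stagehand-hours = 26 over 6 hours ⇒ peak ≥ ⌈26/6⌉ = 5, so 5 is optimal.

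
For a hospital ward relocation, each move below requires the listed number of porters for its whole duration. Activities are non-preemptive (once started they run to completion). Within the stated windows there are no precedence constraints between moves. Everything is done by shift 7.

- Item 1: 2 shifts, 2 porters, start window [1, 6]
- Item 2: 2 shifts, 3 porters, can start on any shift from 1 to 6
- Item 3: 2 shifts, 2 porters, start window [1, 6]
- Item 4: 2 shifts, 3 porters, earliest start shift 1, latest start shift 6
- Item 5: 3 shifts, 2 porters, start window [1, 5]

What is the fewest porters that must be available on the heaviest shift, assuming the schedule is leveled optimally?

Early-start (Item 1@1, Item 2@1, Item 3@1, Item 4@1, Item 5@1) gives peak 12: s1:12  s2:12  s3:2  s4:0  s5:0  s6:0  s7:0.
Shift Item 3→3, Item 4→3, Item 5→5.
Schedule Item 1@1, Item 2@1, Item 3@3, Item 4@3, Item 5@5: s1:5  s2:5  s3:5  s4:5  s5:2  s6:2  s7:2 — peak 5.

5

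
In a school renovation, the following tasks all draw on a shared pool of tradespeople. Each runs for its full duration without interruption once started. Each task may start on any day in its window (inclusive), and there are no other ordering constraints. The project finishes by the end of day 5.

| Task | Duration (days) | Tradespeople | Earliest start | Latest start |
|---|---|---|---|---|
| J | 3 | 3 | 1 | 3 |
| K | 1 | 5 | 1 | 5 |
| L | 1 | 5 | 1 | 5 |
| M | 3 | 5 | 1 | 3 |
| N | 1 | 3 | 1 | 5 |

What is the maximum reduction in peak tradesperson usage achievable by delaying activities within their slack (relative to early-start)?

13

Early-start peak: d1:21  d2:8  d3:8  d4:0  d5:0 ⇒ 21.
Leveled (J@1, K@1, L@2, M@3, N@4): d1:8  d2:8  d3:8  d4:8  d5:5 ⇒ 8.
Reduction 21 − 8 = 13.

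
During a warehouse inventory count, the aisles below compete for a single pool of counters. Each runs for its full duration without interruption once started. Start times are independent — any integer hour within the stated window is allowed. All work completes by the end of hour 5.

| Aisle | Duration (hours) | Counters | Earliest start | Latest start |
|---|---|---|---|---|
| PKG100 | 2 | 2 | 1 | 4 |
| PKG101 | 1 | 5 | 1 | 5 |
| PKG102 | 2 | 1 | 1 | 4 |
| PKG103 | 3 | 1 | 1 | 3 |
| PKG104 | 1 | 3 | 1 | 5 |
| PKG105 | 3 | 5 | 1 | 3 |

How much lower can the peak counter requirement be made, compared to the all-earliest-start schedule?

10

Early-start peak: h1:17  h2:9  h3:6  h4:0  h5:0 ⇒ 17.
Leveled (PKG100@1, PKG101@1, PKG102@2, PKG103@2, PKG104@2, PKG105@3): h1:7  h2:7  h3:7  h4:6  h5:5 ⇒ 7.
Reduction 17 − 7 = 10.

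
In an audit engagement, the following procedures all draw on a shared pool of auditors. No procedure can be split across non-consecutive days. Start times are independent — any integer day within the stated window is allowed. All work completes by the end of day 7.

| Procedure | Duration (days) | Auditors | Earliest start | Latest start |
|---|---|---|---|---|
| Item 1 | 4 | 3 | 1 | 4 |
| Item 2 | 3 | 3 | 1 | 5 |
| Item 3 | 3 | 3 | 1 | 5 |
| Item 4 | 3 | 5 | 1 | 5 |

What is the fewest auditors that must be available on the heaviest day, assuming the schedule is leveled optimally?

8

Early-start (Item 1@1, Item 2@1, Item 3@1, Item 4@1) gives peak 14: d1:14  d2:14  d3:14  d4:3  d5:0  d6:0  d7:0.
Shift Item 3→4, Item 4→5.
Schedule Item 1@1, Item 2@1, Item 3@4, Item 4@5: d1:6  d2:6  d3:6  d4:6  d5:8  d6:8  d7:5 — peak 8.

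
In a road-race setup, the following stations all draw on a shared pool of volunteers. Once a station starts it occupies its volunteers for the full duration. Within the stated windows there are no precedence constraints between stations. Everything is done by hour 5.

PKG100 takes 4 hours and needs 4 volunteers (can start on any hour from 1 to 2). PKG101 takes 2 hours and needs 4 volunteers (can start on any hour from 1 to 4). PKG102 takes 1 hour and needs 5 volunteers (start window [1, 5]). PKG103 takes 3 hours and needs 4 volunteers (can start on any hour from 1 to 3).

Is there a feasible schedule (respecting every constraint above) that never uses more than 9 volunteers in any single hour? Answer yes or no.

Schedule PKG100@1, PKG101@1, PKG102@5, PKG103@3: h1:8  h2:8  h3:8  h4:8  h5:9 — peak 9 ≤ 9.

yes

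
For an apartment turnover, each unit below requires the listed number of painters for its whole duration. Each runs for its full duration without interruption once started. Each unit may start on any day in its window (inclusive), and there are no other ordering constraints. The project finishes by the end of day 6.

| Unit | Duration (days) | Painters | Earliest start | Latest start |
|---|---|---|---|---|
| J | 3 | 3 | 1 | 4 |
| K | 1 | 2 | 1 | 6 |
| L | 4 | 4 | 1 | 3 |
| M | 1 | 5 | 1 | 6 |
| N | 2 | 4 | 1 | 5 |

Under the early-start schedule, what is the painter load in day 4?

At early start, day 4 has: L.
Demand: 4 = 4.

4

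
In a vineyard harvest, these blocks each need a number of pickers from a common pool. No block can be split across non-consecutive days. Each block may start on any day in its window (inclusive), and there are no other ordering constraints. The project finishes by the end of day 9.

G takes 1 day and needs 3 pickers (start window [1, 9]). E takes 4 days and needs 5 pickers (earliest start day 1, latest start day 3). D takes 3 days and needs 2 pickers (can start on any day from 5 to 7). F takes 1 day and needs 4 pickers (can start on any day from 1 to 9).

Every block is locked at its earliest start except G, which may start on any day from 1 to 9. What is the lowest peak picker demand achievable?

9

G@1: d1:12  d2:5  d3:5  d4:5  d5:2  d6:2  d7:2  d8:0  d9:0 → peak 12
G@2: d1:9  d2:8  d3:5  d4:5  d5:2  d6:2  d7:2  d8:0  d9:0 → peak 9
G@3: d1:9  d2:5  d3:8  d4:5  d5:2  d6:2  d7:2  d8:0  d9:0 → peak 9
G@4: d1:9  d2:5  d3:5  d4:8  d5:2  d6:2  d7:2  d8:0  d9:0 → peak 9
G@5: d1:9  d2:5  d3:5  d4:5  d5:5  d6:2  d7:2  d8:0  d9:0 → peak 9
G@6: d1:9  d2:5  d3:5  d4:5  d5:2  d6:5  d7:2  d8:0  d9:0 → peak 9
G@7: d1:9  d2:5  d3:5  d4:5  d5:2  d6:2  d7:5  d8:0  d9:0 → peak 9
G@8: d1:9  d2:5  d3:5  d4:5  d5:2  d6:2  d7:2  d8:3  d9:0 → peak 9
G@9: d1:9  d2:5  d3:5  d4:5  d5:2  d6:2  d7:2  d8:0  d9:3 → peak 9
Best is G@2, peak 9.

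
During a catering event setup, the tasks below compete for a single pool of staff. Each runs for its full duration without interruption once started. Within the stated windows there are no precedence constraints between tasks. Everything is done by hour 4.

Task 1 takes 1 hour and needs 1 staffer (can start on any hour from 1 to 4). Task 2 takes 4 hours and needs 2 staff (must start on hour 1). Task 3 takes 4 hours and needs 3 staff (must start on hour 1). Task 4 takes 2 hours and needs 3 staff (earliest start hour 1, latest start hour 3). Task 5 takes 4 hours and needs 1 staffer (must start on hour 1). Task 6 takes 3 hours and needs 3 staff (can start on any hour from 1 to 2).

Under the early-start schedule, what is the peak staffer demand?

Early-start schedule: Task 1@1, Task 2@1, Task 3@1, Task 4@1, Task 5@1, Task 6@1.
Load per hour: hour 1: 13, hour 2: 12, hour 3: 9, hour 4: 6.
Peak is 13.

13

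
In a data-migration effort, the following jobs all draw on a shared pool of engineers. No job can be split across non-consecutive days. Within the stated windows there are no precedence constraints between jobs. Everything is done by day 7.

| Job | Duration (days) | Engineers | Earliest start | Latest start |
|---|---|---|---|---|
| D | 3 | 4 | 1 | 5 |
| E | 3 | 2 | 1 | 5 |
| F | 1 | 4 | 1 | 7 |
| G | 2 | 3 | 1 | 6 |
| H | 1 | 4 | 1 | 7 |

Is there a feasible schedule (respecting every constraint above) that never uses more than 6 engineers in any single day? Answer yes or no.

Schedule D@1, E@1, F@4, G@5, H@7: d1:6  d2:6  d3:6  d4:4  d5:3  d6:3  d7:4 — peak 6 ≤ 6.

yes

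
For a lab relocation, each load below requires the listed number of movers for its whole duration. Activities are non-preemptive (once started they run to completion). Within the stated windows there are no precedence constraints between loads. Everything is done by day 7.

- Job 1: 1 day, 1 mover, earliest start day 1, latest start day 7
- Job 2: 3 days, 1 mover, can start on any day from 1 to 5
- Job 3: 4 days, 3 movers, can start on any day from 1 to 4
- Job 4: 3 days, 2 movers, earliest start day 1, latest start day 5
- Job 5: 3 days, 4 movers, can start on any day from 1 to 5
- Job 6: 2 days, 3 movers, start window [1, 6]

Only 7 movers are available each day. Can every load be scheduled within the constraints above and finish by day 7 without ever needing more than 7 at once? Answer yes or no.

yes

Schedule Job 1@1, Job 2@1, Job 3@1, Job 4@1, Job 5@4, Job 6@5: d1:7  d2:6  d3:6  d4:7  d5:7  d6:7  d7:0 — peak 7 ≤ 7.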